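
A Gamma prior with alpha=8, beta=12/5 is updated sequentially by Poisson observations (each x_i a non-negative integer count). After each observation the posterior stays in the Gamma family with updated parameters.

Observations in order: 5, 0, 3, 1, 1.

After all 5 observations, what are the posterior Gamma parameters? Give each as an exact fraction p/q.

obs 1: x=5 → posterior Gamma(13, 17/5)
obs 2: x=0 → posterior Gamma(13, 22/5)
obs 3: x=3 → posterior Gamma(16, 27/5)
obs 4: x=1 → posterior Gamma(17, 32/5)
obs 5: x=1 → posterior Gamma(18, 37/5)

alpha=18, beta=37/5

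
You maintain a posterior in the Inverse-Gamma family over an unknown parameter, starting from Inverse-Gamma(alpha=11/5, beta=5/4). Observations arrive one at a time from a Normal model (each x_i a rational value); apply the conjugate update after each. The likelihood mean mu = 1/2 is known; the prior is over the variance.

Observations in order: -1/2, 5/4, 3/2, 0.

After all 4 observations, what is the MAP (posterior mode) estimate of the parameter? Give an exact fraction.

425/832

obs 1: x=-1/2 → posterior Inverse-Gamma(27/10, 7/4)
obs 2: x=5/4 → posterior Inverse-Gamma(16/5, 65/32)
obs 3: x=3/2 → posterior Inverse-Gamma(37/10, 81/32)
obs 4: x=0 → posterior Inverse-Gamma(21/5, 85/32)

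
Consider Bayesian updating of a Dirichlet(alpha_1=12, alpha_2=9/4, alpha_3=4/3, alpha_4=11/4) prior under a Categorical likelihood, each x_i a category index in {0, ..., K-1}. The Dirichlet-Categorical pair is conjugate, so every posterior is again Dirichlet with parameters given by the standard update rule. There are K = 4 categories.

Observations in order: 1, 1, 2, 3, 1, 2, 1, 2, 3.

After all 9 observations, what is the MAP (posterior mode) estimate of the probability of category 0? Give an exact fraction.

obs 1: x=1 → posterior Dirichlet(12, 13/4, 4/3, 11/4)
obs 2: x=1 → posterior Dirichlet(12, 17/4, 4/3, 11/4)
obs 3: x=2 → posterior Dirichlet(12, 17/4, 7/3, 11/4)
obs 4: x=3 → posterior Dirichlet(12, 17/4, 7/3, 15/4)
obs 5: x=1 → posterior Dirichlet(12, 21/4, 7/3, 15/4)
obs 6: x=2 → posterior Dirichlet(12, 21/4, 10/3, 15/4)
obs 7: x=1 → posterior Dirichlet(12, 25/4, 10/3, 15/4)
obs 8: x=2 → posterior Dirichlet(12, 25/4, 13/3, 15/4)
obs 9: x=3 → posterior Dirichlet(12, 25/4, 13/3, 19/4)

33/70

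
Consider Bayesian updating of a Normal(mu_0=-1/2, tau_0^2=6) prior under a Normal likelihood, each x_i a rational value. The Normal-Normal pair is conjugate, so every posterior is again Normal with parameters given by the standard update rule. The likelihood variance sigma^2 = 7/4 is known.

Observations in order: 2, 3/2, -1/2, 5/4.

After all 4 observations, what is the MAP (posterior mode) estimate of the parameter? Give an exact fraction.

197/206

obs 1: x=2 → posterior Normal(89/62, 42/31)
obs 2: x=3/2 → posterior Normal(161/110, 42/55)
obs 3: x=-1/2 → posterior Normal(137/158, 42/79)
obs 4: x=5/4 → posterior Normal(197/206, 42/103)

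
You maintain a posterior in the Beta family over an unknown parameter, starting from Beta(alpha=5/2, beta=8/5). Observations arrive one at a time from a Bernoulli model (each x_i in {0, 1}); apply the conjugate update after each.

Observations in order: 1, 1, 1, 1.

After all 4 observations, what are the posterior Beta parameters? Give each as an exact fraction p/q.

obs 1: x=1 → posterior Beta(7/2, 8/5)
obs 2: x=1 → posterior Beta(9/2, 8/5)
obs 3: x=1 → posterior Beta(11/2, 8/5)
obs 4: x=1 → posterior Beta(13/2, 8/5)

alpha=13/2, beta=8/5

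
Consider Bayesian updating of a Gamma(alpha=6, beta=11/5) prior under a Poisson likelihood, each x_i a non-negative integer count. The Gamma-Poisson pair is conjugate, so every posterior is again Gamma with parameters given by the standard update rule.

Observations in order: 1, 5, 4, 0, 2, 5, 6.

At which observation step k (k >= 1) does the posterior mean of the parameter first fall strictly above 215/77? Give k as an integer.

k = 2

obs 1: x=1 → posterior Gamma(7, 16/5)
obs 2: x=5 → posterior Gamma(12, 21/5)
obs 3: x=4 → posterior Gamma(16, 26/5)
obs 4: x=0 → posterior Gamma(16, 31/5)
obs 5: x=2 → posterior Gamma(18, 36/5)
obs 6: x=5 → posterior Gamma(23, 41/5)
obs 7: x=6 → posterior Gamma(29, 46/5)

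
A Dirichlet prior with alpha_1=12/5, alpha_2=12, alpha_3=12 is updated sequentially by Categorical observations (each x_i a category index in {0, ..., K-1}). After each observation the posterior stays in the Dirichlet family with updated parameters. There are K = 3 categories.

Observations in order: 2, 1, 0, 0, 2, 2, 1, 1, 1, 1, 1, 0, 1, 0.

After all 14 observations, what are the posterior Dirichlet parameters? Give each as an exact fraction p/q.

obs 1: x=2 → posterior Dirichlet(12/5, 12, 13)
obs 2: x=1 → posterior Dirichlet(12/5, 13, 13)
obs 3: x=0 → posterior Dirichlet(17/5, 13, 13)
obs 4: x=0 → posterior Dirichlet(22/5, 13, 13)
obs 5: x=2 → posterior Dirichlet(22/5, 13, 14)
obs 6: x=2 → posterior Dirichlet(22/5, 13, 15)
obs 7: x=1 → posterior Dirichlet(22/5, 14, 15)
obs 8: x=1 → posterior Dirichlet(22/5, 15, 15)
obs 9: x=1 → posterior Dirichlet(22/5, 16, 15)
obs 10: x=1 → posterior Dirichlet(22/5, 17, 15)
obs 11: x=1 → posterior Dirichlet(22/5, 18, 15)
obs 12: x=0 → posterior Dirichlet(27/5, 18, 15)
obs 13: x=1 → posterior Dirichlet(27/5, 19, 15)
obs 14: x=0 → posterior Dirichlet(32/5, 19, 15)

alpha_1=32/5, alpha_2=19, alpha_3=15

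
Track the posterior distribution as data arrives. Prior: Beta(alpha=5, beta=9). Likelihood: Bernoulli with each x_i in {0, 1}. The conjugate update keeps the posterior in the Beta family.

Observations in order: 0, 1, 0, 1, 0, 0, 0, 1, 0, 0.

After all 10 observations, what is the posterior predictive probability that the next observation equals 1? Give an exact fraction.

1/3

obs 1: x=0 → posterior Beta(5, 10)
obs 2: x=1 → posterior Beta(6, 10)
obs 3: x=0 → posterior Beta(6, 11)
obs 4: x=1 → posterior Beta(7, 11)
obs 5: x=0 → posterior Beta(7, 12)
obs 6: x=0 → posterior Beta(7, 13)
obs 7: x=0 → posterior Beta(7, 14)
obs 8: x=1 → posterior Beta(8, 14)
obs 9: x=0 → posterior Beta(8, 15)
obs 10: x=0 → posterior Beta(8, 16)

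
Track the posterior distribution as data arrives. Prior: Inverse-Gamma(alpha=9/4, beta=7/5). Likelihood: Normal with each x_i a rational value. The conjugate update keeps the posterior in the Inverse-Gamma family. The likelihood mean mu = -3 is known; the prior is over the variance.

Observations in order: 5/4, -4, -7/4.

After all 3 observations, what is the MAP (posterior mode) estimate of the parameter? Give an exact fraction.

937/380

obs 1: x=5/4 → posterior Inverse-Gamma(11/4, 1669/160)
obs 2: x=-4 → posterior Inverse-Gamma(13/4, 1749/160)
obs 3: x=-7/4 → posterior Inverse-Gamma(15/4, 937/80)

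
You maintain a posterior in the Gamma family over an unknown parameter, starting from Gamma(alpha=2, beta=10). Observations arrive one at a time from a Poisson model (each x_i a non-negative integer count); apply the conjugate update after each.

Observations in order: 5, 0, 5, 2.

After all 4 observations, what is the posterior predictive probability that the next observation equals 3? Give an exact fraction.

obs 1: x=5 → posterior Gamma(7, 11)
obs 2: x=0 → posterior Gamma(7, 12)
obs 3: x=5 → posterior Gamma(12, 13)
obs 4: x=2 → posterior Gamma(14, 14)

1244544764462497792/19705225067138671875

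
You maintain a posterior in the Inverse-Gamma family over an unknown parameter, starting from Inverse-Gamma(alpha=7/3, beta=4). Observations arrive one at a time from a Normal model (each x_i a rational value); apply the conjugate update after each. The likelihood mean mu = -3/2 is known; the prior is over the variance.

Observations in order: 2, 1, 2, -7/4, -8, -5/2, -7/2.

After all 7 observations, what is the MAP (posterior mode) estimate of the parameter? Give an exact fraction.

obs 1: x=2 → posterior Inverse-Gamma(17/6, 81/8)
obs 2: x=1 → posterior Inverse-Gamma(10/3, 53/4)
obs 3: x=2 → posterior Inverse-Gamma(23/6, 155/8)
obs 4: x=-7/4 → posterior Inverse-Gamma(13/3, 621/32)
obs 5: x=-8 → posterior Inverse-Gamma(29/6, 1297/32)
obs 6: x=-5/2 → posterior Inverse-Gamma(16/3, 1313/32)
obs 7: x=-7/2 → posterior Inverse-Gamma(35/6, 1377/32)

4131/656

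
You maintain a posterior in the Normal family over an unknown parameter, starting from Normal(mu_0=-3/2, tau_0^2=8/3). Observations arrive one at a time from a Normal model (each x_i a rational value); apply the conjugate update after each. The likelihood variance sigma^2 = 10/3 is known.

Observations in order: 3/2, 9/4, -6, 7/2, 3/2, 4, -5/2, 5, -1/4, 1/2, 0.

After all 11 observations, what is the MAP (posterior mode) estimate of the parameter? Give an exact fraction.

61/98

obs 1: x=3/2 → posterior Normal(-1/6, 40/27)
obs 2: x=9/4 → posterior Normal(15/26, 40/39)
obs 3: x=-6 → posterior Normal(-33/34, 40/51)
obs 4: x=7/2 → posterior Normal(-5/42, 40/63)
obs 5: x=3/2 → posterior Normal(7/50, 8/15)
obs 6: x=4 → posterior Normal(39/58, 40/87)
obs 7: x=-5/2 → posterior Normal(19/66, 40/99)
obs 8: x=5 → posterior Normal(59/74, 40/111)
obs 9: x=-1/4 → posterior Normal(57/82, 40/123)
obs 10: x=1/2 → posterior Normal(61/90, 8/27)
obs 11: x=0 → posterior Normal(61/98, 40/147)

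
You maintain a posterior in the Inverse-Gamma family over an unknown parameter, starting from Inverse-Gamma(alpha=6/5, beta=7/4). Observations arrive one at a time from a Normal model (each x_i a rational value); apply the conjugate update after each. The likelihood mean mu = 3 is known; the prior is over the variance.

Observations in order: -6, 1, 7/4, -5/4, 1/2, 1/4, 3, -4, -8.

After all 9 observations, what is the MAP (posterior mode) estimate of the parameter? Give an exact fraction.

23355/1072

obs 1: x=-6 → posterior Inverse-Gamma(17/10, 169/4)
obs 2: x=1 → posterior Inverse-Gamma(11/5, 177/4)
obs 3: x=7/4 → posterior Inverse-Gamma(27/10, 1441/32)
obs 4: x=-5/4 → posterior Inverse-Gamma(16/5, 865/16)
obs 5: x=1/2 → posterior Inverse-Gamma(37/10, 915/16)
obs 6: x=1/4 → posterior Inverse-Gamma(21/5, 1951/32)
obs 7: x=3 → posterior Inverse-Gamma(47/10, 1951/32)
obs 8: x=-4 → posterior Inverse-Gamma(26/5, 2735/32)
obs 9: x=-8 → posterior Inverse-Gamma(57/10, 4671/32)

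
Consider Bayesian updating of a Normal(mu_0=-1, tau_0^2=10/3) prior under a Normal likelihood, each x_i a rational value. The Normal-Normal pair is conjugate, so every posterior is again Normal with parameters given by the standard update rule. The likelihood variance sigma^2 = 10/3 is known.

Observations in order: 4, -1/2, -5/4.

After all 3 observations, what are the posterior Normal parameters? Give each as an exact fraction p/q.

obs 1: x=4 → posterior Normal(3/2, 5/3)
obs 2: x=-1/2 → posterior Normal(5/6, 10/9)
obs 3: x=-5/4 → posterior Normal(5/16, 5/6)

mu_0=5/16, tau_0^2=5/6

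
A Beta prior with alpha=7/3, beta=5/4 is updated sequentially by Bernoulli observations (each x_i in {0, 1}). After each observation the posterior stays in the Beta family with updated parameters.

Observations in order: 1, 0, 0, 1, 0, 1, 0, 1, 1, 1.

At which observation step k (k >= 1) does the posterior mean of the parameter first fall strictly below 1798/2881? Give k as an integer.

obs 1: x=1 → posterior Beta(10/3, 5/4)
obs 2: x=0 → posterior Beta(10/3, 9/4)
obs 3: x=0 → posterior Beta(10/3, 13/4)
obs 4: x=1 → posterior Beta(13/3, 13/4)
obs 5: x=0 → posterior Beta(13/3, 17/4)
obs 6: x=1 → posterior Beta(16/3, 17/4)
obs 7: x=0 → posterior Beta(16/3, 21/4)
obs 8: x=1 → posterior Beta(19/3, 21/4)
obs 9: x=1 → posterior Beta(22/3, 21/4)
obs 10: x=1 → posterior Beta(25/3, 21/4)

k = 2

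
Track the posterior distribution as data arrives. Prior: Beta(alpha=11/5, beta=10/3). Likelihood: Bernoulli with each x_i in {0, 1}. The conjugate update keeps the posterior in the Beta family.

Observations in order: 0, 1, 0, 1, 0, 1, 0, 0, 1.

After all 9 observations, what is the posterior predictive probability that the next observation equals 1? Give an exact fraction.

93/218

obs 1: x=0 → posterior Beta(11/5, 13/3)
obs 2: x=1 → posterior Beta(16/5, 13/3)
obs 3: x=0 → posterior Beta(16/5, 16/3)
obs 4: x=1 → posterior Beta(21/5, 16/3)
obs 5: x=0 → posterior Beta(21/5, 19/3)
obs 6: x=1 → posterior Beta(26/5, 19/3)
obs 7: x=0 → posterior Beta(26/5, 22/3)
obs 8: x=0 → posterior Beta(26/5, 25/3)
obs 9: x=1 → posterior Beta(31/5, 25/3)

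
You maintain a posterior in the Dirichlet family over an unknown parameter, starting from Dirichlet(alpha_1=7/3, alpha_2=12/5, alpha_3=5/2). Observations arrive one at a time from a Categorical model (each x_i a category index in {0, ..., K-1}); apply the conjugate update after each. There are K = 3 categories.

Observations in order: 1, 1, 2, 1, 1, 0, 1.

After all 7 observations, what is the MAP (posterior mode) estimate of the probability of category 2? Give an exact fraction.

obs 1: x=1 → posterior Dirichlet(7/3, 17/5, 5/2)
obs 2: x=1 → posterior Dirichlet(7/3, 22/5, 5/2)
obs 3: x=2 → posterior Dirichlet(7/3, 22/5, 7/2)
obs 4: x=1 → posterior Dirichlet(7/3, 27/5, 7/2)
obs 5: x=1 → posterior Dirichlet(7/3, 32/5, 7/2)
obs 6: x=0 → posterior Dirichlet(10/3, 32/5, 7/2)
obs 7: x=1 → posterior Dirichlet(10/3, 37/5, 7/2)

75/337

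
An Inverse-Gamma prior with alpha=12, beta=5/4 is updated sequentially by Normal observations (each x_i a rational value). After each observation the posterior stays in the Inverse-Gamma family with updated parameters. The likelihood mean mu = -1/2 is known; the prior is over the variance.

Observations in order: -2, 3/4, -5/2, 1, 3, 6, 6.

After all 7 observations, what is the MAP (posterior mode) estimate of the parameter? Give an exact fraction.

obs 1: x=-2 → posterior Inverse-Gamma(25/2, 19/8)
obs 2: x=3/4 → posterior Inverse-Gamma(13, 101/32)
obs 3: x=-5/2 → posterior Inverse-Gamma(27/2, 165/32)
obs 4: x=1 → posterior Inverse-Gamma(14, 201/32)
obs 5: x=3 → posterior Inverse-Gamma(29/2, 397/32)
obs 6: x=6 → posterior Inverse-Gamma(15, 1073/32)
obs 7: x=6 → posterior Inverse-Gamma(31/2, 1749/32)

53/16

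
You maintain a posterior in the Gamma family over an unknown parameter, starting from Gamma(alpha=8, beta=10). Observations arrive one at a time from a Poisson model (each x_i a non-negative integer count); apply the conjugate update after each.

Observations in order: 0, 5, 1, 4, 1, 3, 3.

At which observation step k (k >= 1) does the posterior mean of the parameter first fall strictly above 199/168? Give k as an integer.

k = 4

obs 1: x=0 → posterior Gamma(8, 11)
obs 2: x=5 → posterior Gamma(13, 12)
obs 3: x=1 → posterior Gamma(14, 13)
obs 4: x=4 → posterior Gamma(18, 14)
obs 5: x=1 → posterior Gamma(19, 15)
obs 6: x=3 → posterior Gamma(22, 16)
obs 7: x=3 → posterior Gamma(25, 17)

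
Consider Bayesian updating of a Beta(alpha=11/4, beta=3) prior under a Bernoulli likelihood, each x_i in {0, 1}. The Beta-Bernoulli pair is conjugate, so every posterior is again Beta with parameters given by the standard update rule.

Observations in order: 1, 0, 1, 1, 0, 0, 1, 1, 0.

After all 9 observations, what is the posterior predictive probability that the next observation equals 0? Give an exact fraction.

obs 1: x=1 → posterior Beta(15/4, 3)
obs 2: x=0 → posterior Beta(15/4, 4)
obs 3: x=1 → posterior Beta(19/4, 4)
obs 4: x=1 → posterior Beta(23/4, 4)
obs 5: x=0 → posterior Beta(23/4, 5)
obs 6: x=0 → posterior Beta(23/4, 6)
obs 7: x=1 → posterior Beta(27/4, 6)
obs 8: x=1 → posterior Beta(31/4, 6)
obs 9: x=0 → posterior Beta(31/4, 7)

28/59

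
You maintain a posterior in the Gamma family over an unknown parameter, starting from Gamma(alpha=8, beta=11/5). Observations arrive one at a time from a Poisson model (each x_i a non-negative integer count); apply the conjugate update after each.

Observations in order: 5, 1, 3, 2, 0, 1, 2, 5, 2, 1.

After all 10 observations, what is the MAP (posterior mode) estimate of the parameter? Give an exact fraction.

145/61

obs 1: x=5 → posterior Gamma(13, 16/5)
obs 2: x=1 → posterior Gamma(14, 21/5)
obs 3: x=3 → posterior Gamma(17, 26/5)
obs 4: x=2 → posterior Gamma(19, 31/5)
obs 5: x=0 → posterior Gamma(19, 36/5)
obs 6: x=1 → posterior Gamma(20, 41/5)
obs 7: x=2 → posterior Gamma(22, 46/5)
obs 8: x=5 → posterior Gamma(27, 51/5)
obs 9: x=2 → posterior Gamma(29, 56/5)
obs 10: x=1 → posterior Gamma(30, 61/5)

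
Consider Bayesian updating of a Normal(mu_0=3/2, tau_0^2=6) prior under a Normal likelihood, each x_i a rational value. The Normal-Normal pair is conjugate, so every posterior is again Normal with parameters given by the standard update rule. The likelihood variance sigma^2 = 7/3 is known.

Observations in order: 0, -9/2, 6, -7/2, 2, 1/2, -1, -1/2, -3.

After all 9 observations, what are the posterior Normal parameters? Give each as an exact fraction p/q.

obs 1: x=0 → posterior Normal(21/50, 42/25)
obs 2: x=-9/2 → posterior Normal(-141/86, 42/43)
obs 3: x=6 → posterior Normal(75/122, 42/61)
obs 4: x=-7/2 → posterior Normal(-51/158, 42/79)
obs 5: x=2 → posterior Normal(21/194, 42/97)
obs 6: x=1/2 → posterior Normal(39/230, 42/115)
obs 7: x=-1 → posterior Normal(3/266, 6/19)
obs 8: x=-1/2 → posterior Normal(-15/302, 42/151)
obs 9: x=-3 → posterior Normal(-123/338, 42/169)

mu_0=-123/338, tau_0^2=42/169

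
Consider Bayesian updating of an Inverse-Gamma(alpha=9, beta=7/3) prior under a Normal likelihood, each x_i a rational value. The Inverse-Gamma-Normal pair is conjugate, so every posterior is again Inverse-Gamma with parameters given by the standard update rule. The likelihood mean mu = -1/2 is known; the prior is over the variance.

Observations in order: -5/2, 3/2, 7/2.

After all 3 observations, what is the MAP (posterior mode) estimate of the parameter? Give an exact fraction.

obs 1: x=-5/2 → posterior Inverse-Gamma(19/2, 13/3)
obs 2: x=3/2 → posterior Inverse-Gamma(10, 19/3)
obs 3: x=7/2 → posterior Inverse-Gamma(21/2, 43/3)

86/69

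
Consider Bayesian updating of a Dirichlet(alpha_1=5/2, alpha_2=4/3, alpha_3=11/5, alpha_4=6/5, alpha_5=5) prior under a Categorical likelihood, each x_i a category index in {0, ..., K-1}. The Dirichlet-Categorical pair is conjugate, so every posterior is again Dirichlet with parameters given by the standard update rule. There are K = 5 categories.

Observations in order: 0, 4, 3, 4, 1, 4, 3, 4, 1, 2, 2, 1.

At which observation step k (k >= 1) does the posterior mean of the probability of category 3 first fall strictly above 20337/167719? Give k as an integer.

obs 1: x=0 → posterior Dirichlet(7/2, 4/3, 11/5, 6/5, 5)
obs 2: x=4 → posterior Dirichlet(7/2, 4/3, 11/5, 6/5, 6)
obs 3: x=3 → posterior Dirichlet(7/2, 4/3, 11/5, 11/5, 6)
obs 4: x=4 → posterior Dirichlet(7/2, 4/3, 11/5, 11/5, 7)
obs 5: x=1 → posterior Dirichlet(7/2, 7/3, 11/5, 11/5, 7)
obs 6: x=4 → posterior Dirichlet(7/2, 7/3, 11/5, 11/5, 8)
obs 7: x=3 → posterior Dirichlet(7/2, 7/3, 11/5, 16/5, 8)
obs 8: x=4 → posterior Dirichlet(7/2, 7/3, 11/5, 16/5, 9)
obs 9: x=1 → posterior Dirichlet(7/2, 10/3, 11/5, 16/5, 9)
obs 10: x=2 → posterior Dirichlet(7/2, 10/3, 16/5, 16/5, 9)
obs 11: x=2 → posterior Dirichlet(7/2, 10/3, 21/5, 16/5, 9)
obs 12: x=1 → posterior Dirichlet(7/2, 13/3, 21/5, 16/5, 9)

k = 3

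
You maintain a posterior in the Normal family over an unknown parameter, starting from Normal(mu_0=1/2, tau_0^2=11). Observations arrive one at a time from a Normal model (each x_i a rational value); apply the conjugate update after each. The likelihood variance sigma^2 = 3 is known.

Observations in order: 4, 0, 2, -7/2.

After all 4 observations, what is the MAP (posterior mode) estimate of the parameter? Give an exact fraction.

29/47

obs 1: x=4 → posterior Normal(13/4, 33/14)
obs 2: x=0 → posterior Normal(91/50, 33/25)
obs 3: x=2 → posterior Normal(15/8, 11/12)
obs 4: x=-7/2 → posterior Normal(29/47, 33/47)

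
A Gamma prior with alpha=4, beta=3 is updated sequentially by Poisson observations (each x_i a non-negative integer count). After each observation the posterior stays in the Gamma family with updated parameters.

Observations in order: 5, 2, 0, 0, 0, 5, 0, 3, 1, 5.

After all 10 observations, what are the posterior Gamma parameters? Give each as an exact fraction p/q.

alpha=25, beta=13

obs 1: x=5 → posterior Gamma(9, 4)
obs 2: x=2 → posterior Gamma(11, 5)
obs 3: x=0 → posterior Gamma(11, 6)
obs 4: x=0 → posterior Gamma(11, 7)
obs 5: x=0 → posterior Gamma(11, 8)
obs 6: x=5 → posterior Gamma(16, 9)
obs 7: x=0 → posterior Gamma(16, 10)
obs 8: x=3 → posterior Gamma(19, 11)
obs 9: x=1 → posterior Gamma(20, 12)
obs 10: x=5 → posterior Gamma(25, 13)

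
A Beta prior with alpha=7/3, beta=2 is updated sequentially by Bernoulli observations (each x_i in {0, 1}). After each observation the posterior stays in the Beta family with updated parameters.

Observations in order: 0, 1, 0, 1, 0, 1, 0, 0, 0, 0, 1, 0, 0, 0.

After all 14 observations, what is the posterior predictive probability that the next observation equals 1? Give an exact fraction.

obs 1: x=0 → posterior Beta(7/3, 3)
obs 2: x=1 → posterior Beta(10/3, 3)
obs 3: x=0 → posterior Beta(10/3, 4)
obs 4: x=1 → posterior Beta(13/3, 4)
obs 5: x=0 → posterior Beta(13/3, 5)
obs 6: x=1 → posterior Beta(16/3, 5)
obs 7: x=0 → posterior Beta(16/3, 6)
obs 8: x=0 → posterior Beta(16/3, 7)
obs 9: x=0 → posterior Beta(16/3, 8)
obs 10: x=0 → posterior Beta(16/3, 9)
obs 11: x=1 → posterior Beta(19/3, 9)
obs 12: x=0 → posterior Beta(19/3, 10)
obs 13: x=0 → posterior Beta(19/3, 11)
obs 14: x=0 → posterior Beta(19/3, 12)

19/55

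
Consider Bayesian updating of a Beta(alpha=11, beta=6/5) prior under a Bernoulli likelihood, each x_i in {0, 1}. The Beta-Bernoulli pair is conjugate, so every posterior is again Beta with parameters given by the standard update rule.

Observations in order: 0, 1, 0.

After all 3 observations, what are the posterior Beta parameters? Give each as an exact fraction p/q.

obs 1: x=0 → posterior Beta(11, 11/5)
obs 2: x=1 → posterior Beta(12, 11/5)
obs 3: x=0 → posterior Beta(12, 16/5)

alpha=12, beta=16/5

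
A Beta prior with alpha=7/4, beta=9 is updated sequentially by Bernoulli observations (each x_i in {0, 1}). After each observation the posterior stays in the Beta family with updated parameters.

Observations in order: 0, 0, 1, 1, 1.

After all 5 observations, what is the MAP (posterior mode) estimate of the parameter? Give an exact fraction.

obs 1: x=0 → posterior Beta(7/4, 10)
obs 2: x=0 → posterior Beta(7/4, 11)
obs 3: x=1 → posterior Beta(11/4, 11)
obs 4: x=1 → posterior Beta(15/4, 11)
obs 5: x=1 → posterior Beta(19/4, 11)

3/11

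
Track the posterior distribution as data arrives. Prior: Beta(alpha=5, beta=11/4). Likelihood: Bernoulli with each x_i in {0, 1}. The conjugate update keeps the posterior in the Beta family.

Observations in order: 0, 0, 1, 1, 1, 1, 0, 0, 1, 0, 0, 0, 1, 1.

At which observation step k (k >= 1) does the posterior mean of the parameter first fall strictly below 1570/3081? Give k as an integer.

obs 1: x=0 → posterior Beta(5, 15/4)
obs 2: x=0 → posterior Beta(5, 19/4)
obs 3: x=1 → posterior Beta(6, 19/4)
obs 4: x=1 → posterior Beta(7, 19/4)
obs 5: x=1 → posterior Beta(8, 19/4)
obs 6: x=1 → posterior Beta(9, 19/4)
obs 7: x=0 → posterior Beta(9, 23/4)
obs 8: x=0 → posterior Beta(9, 27/4)
obs 9: x=1 → posterior Beta(10, 27/4)
obs 10: x=0 → posterior Beta(10, 31/4)
obs 11: x=0 → posterior Beta(10, 35/4)
obs 12: x=0 → posterior Beta(10, 39/4)
obs 13: x=1 → posterior Beta(11, 39/4)
obs 14: x=1 → posterior Beta(12, 39/4)

k = 12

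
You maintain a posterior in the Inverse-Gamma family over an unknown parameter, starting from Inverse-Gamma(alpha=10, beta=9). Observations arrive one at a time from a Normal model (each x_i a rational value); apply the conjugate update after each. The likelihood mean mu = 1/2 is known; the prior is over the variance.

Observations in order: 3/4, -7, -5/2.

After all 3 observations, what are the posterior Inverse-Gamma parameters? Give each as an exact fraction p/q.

alpha=23/2, beta=1333/32

obs 1: x=3/4 → posterior Inverse-Gamma(21/2, 289/32)
obs 2: x=-7 → posterior Inverse-Gamma(11, 1189/32)
obs 3: x=-5/2 → posterior Inverse-Gamma(23/2, 1333/32)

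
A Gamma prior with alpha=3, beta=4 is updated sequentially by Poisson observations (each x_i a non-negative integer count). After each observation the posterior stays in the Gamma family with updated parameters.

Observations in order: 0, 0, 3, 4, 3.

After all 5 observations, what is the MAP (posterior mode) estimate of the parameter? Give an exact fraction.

obs 1: x=0 → posterior Gamma(3, 5)
obs 2: x=0 → posterior Gamma(3, 6)
obs 3: x=3 → posterior Gamma(6, 7)
obs 4: x=4 → posterior Gamma(10, 8)
obs 5: x=3 → posterior Gamma(13, 9)

4/3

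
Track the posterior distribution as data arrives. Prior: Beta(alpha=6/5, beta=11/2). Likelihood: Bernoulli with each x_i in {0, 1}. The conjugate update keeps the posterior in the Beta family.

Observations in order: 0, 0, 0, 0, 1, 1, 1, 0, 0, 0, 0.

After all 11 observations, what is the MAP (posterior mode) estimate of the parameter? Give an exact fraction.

obs 1: x=0 → posterior Beta(6/5, 13/2)
obs 2: x=0 → posterior Beta(6/5, 15/2)
obs 3: x=0 → posterior Beta(6/5, 17/2)
obs 4: x=0 → posterior Beta(6/5, 19/2)
obs 5: x=1 → posterior Beta(11/5, 19/2)
obs 6: x=1 → posterior Beta(16/5, 19/2)
obs 7: x=1 → posterior Beta(21/5, 19/2)
obs 8: x=0 → posterior Beta(21/5, 21/2)
obs 9: x=0 → posterior Beta(21/5, 23/2)
obs 10: x=0 → posterior Beta(21/5, 25/2)
obs 11: x=0 → posterior Beta(21/5, 27/2)

32/157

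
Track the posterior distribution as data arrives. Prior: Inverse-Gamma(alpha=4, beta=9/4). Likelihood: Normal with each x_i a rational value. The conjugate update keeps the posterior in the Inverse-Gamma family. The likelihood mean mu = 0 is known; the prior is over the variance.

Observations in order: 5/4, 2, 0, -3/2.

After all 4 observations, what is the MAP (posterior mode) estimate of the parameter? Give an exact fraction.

197/224

obs 1: x=5/4 → posterior Inverse-Gamma(9/2, 97/32)
obs 2: x=2 → posterior Inverse-Gamma(5, 161/32)
obs 3: x=0 → posterior Inverse-Gamma(11/2, 161/32)
obs 4: x=-3/2 → posterior Inverse-Gamma(6, 197/32)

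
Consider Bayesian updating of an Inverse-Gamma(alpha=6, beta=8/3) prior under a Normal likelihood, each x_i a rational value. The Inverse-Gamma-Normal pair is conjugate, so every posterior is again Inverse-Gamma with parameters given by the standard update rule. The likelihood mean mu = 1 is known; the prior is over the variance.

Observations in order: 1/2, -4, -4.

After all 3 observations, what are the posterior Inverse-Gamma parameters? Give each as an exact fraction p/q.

obs 1: x=1/2 → posterior Inverse-Gamma(13/2, 67/24)
obs 2: x=-4 → posterior Inverse-Gamma(7, 367/24)
obs 3: x=-4 → posterior Inverse-Gamma(15/2, 667/24)

alpha=15/2, beta=667/24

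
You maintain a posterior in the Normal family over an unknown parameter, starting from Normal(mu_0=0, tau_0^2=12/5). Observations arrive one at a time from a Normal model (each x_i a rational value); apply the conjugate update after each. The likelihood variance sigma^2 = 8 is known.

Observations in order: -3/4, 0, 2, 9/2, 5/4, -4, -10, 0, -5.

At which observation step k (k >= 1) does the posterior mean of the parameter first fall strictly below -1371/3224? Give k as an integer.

obs 1: x=-3/4 → posterior Normal(-9/52, 24/13)
obs 2: x=0 → posterior Normal(-9/64, 3/2)
obs 3: x=2 → posterior Normal(15/76, 24/19)
obs 4: x=9/2 → posterior Normal(69/88, 12/11)
obs 5: x=5/4 → posterior Normal(21/25, 24/25)
obs 6: x=-4 → posterior Normal(9/28, 6/7)
obs 7: x=-10 → posterior Normal(-21/31, 24/31)
obs 8: x=0 → posterior Normal(-21/34, 12/17)
obs 9: x=-5 → posterior Normal(-36/37, 24/37)

k = 7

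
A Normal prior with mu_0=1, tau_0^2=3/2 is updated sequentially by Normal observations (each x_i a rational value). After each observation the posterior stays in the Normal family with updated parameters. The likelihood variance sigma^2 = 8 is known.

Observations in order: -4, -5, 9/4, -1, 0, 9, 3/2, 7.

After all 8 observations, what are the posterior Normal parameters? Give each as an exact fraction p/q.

obs 1: x=-4 → posterior Normal(4/19, 24/19)
obs 2: x=-5 → posterior Normal(-1/2, 12/11)
obs 3: x=9/4 → posterior Normal(-17/100, 24/25)
obs 4: x=-1 → posterior Normal(-29/112, 6/7)
obs 5: x=0 → posterior Normal(-29/124, 24/31)
obs 6: x=9 → posterior Normal(79/136, 12/17)
obs 7: x=3/2 → posterior Normal(97/148, 24/37)
obs 8: x=7 → posterior Normal(181/160, 3/5)

mu_0=181/160, tau_0^2=3/5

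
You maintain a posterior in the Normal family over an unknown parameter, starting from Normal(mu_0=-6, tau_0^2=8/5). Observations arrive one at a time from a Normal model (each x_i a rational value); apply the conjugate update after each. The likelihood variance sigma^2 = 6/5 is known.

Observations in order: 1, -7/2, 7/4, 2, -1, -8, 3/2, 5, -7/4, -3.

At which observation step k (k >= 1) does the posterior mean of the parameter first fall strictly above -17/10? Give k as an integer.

obs 1: x=1 → posterior Normal(-2, 24/35)
obs 2: x=-7/2 → posterior Normal(-28/11, 24/55)
obs 3: x=7/4 → posterior Normal(-7/5, 8/25)
obs 4: x=2 → posterior Normal(-13/19, 24/95)
obs 5: x=-1 → posterior Normal(-17/23, 24/115)
obs 6: x=-8 → posterior Normal(-49/27, 8/45)
obs 7: x=3/2 → posterior Normal(-43/31, 24/155)
obs 8: x=5 → posterior Normal(-23/35, 24/175)
obs 9: x=-7/4 → posterior Normal(-10/13, 8/65)
obs 10: x=-3 → posterior Normal(-42/43, 24/215)

k = 3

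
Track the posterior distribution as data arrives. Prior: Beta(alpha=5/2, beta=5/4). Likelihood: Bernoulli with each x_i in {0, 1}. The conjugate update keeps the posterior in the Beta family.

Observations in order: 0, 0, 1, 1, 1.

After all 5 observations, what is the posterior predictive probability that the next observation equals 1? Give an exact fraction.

22/35

obs 1: x=0 → posterior Beta(5/2, 9/4)
obs 2: x=0 → posterior Beta(5/2, 13/4)
obs 3: x=1 → posterior Beta(7/2, 13/4)
obs 4: x=1 → posterior Beta(9/2, 13/4)
obs 5: x=1 → posterior Beta(11/2, 13/4)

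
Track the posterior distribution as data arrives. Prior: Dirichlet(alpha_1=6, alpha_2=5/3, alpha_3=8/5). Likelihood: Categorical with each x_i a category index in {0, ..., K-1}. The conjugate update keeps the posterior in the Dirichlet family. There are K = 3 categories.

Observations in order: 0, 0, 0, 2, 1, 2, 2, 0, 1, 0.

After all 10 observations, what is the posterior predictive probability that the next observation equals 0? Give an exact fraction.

obs 1: x=0 → posterior Dirichlet(7, 5/3, 8/5)
obs 2: x=0 → posterior Dirichlet(8, 5/3, 8/5)
obs 3: x=0 → posterior Dirichlet(9, 5/3, 8/5)
obs 4: x=2 → posterior Dirichlet(9, 5/3, 13/5)
obs 5: x=1 → posterior Dirichlet(9, 8/3, 13/5)
obs 6: x=2 → posterior Dirichlet(9, 8/3, 18/5)
obs 7: x=2 → posterior Dirichlet(9, 8/3, 23/5)
obs 8: x=0 → posterior Dirichlet(10, 8/3, 23/5)
obs 9: x=1 → posterior Dirichlet(10, 11/3, 23/5)
obs 10: x=0 → posterior Dirichlet(11, 11/3, 23/5)

165/289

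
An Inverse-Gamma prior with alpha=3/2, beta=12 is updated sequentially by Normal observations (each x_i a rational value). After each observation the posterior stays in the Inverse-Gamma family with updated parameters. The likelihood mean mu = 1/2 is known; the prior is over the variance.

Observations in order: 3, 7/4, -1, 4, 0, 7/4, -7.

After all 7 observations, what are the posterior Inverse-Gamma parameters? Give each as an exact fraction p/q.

obs 1: x=3 → posterior Inverse-Gamma(2, 121/8)
obs 2: x=7/4 → posterior Inverse-Gamma(5/2, 509/32)
obs 3: x=-1 → posterior Inverse-Gamma(3, 545/32)
obs 4: x=4 → posterior Inverse-Gamma(7/2, 741/32)
obs 5: x=0 → posterior Inverse-Gamma(4, 745/32)
obs 6: x=7/4 → posterior Inverse-Gamma(9/2, 385/16)
obs 7: x=-7 → posterior Inverse-Gamma(5, 835/16)

alpha=5, beta=835/16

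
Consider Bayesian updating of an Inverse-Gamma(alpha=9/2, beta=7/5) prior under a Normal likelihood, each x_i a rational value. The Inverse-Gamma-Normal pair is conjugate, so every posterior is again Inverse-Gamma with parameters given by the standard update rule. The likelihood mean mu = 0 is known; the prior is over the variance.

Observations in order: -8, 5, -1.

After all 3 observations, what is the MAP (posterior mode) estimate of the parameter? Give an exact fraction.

obs 1: x=-8 → posterior Inverse-Gamma(5, 167/5)
obs 2: x=5 → posterior Inverse-Gamma(11/2, 459/10)
obs 3: x=-1 → posterior Inverse-Gamma(6, 232/5)

232/35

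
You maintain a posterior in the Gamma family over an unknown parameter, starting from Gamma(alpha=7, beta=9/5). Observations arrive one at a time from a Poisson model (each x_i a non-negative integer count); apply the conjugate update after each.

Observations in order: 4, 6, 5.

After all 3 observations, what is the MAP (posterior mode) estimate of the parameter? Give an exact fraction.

obs 1: x=4 → posterior Gamma(11, 14/5)
obs 2: x=6 → posterior Gamma(17, 19/5)
obs 3: x=5 → posterior Gamma(22, 24/5)

35/8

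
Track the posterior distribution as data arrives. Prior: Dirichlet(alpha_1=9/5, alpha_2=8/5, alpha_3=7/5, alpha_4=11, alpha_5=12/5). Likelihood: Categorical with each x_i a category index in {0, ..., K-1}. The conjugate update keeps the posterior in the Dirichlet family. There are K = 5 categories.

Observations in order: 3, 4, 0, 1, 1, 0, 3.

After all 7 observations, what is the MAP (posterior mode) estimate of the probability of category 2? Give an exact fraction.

obs 1: x=3 → posterior Dirichlet(9/5, 8/5, 7/5, 12, 12/5)
obs 2: x=4 → posterior Dirichlet(9/5, 8/5, 7/5, 12, 17/5)
obs 3: x=0 → posterior Dirichlet(14/5, 8/5, 7/5, 12, 17/5)
obs 4: x=1 → posterior Dirichlet(14/5, 13/5, 7/5, 12, 17/5)
obs 5: x=1 → posterior Dirichlet(14/5, 18/5, 7/5, 12, 17/5)
obs 6: x=0 → posterior Dirichlet(19/5, 18/5, 7/5, 12, 17/5)
obs 7: x=3 → posterior Dirichlet(19/5, 18/5, 7/5, 13, 17/5)

2/101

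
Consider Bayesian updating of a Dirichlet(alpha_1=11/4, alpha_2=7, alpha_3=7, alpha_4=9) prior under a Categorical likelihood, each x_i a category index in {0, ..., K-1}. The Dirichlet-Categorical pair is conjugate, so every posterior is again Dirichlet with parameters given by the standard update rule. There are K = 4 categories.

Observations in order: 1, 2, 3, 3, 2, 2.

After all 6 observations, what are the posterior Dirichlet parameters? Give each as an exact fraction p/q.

obs 1: x=1 → posterior Dirichlet(11/4, 8, 7, 9)
obs 2: x=2 → posterior Dirichlet(11/4, 8, 8, 9)
obs 3: x=3 → posterior Dirichlet(11/4, 8, 8, 10)
obs 4: x=3 → posterior Dirichlet(11/4, 8, 8, 11)
obs 5: x=2 → posterior Dirichlet(11/4, 8, 9, 11)
obs 6: x=2 → posterior Dirichlet(11/4, 8, 10, 11)

alpha_1=11/4, alpha_2=8, alpha_3=10, alpha_4=11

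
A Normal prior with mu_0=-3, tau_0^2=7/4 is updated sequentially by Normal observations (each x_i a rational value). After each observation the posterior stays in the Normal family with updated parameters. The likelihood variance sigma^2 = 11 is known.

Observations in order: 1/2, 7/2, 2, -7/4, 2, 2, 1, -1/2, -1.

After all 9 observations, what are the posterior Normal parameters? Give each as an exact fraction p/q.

obs 1: x=1/2 → posterior Normal(-257/102, 77/51)
obs 2: x=7/2 → posterior Normal(-52/29, 77/58)
obs 3: x=2 → posterior Normal(-18/13, 77/65)
obs 4: x=-7/4 → posterior Normal(-409/288, 77/72)
obs 5: x=2 → posterior Normal(-353/316, 77/79)
obs 6: x=2 → posterior Normal(-297/344, 77/86)
obs 7: x=1 → posterior Normal(-269/372, 77/93)
obs 8: x=-1/2 → posterior Normal(-283/400, 77/100)
obs 9: x=-1 → posterior Normal(-311/428, 77/107)

mu_0=-311/428, tau_0^2=77/107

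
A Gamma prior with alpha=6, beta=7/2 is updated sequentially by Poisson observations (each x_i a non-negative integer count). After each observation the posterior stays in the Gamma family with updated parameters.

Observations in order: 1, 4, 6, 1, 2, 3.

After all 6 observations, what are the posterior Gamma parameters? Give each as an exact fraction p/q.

obs 1: x=1 → posterior Gamma(7, 9/2)
obs 2: x=4 → posterior Gamma(11, 11/2)
obs 3: x=6 → posterior Gamma(17, 13/2)
obs 4: x=1 → posterior Gamma(18, 15/2)
obs 5: x=2 → posterior Gamma(20, 17/2)
obs 6: x=3 → posterior Gamma(23, 19/2)

alpha=23, beta=19/2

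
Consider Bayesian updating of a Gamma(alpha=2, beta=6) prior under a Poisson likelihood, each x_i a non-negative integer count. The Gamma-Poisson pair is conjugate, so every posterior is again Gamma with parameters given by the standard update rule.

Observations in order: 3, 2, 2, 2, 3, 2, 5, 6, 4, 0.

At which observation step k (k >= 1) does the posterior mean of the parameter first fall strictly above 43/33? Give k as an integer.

obs 1: x=3 → posterior Gamma(5, 7)
obs 2: x=2 → posterior Gamma(7, 8)
obs 3: x=2 → posterior Gamma(9, 9)
obs 4: x=2 → posterior Gamma(11, 10)
obs 5: x=3 → posterior Gamma(14, 11)
obs 6: x=2 → posterior Gamma(16, 12)
obs 7: x=5 → posterior Gamma(21, 13)
obs 8: x=6 → posterior Gamma(27, 14)
obs 9: x=4 → posterior Gamma(31, 15)
obs 10: x=0 → posterior Gamma(31, 16)

k = 6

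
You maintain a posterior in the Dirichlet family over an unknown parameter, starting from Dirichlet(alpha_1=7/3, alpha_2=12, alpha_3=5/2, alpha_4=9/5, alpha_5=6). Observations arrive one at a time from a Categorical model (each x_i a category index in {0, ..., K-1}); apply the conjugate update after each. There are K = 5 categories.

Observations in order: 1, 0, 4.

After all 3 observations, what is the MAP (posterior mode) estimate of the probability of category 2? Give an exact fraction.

obs 1: x=1 → posterior Dirichlet(7/3, 13, 5/2, 9/5, 6)
obs 2: x=0 → posterior Dirichlet(10/3, 13, 5/2, 9/5, 6)
obs 3: x=4 → posterior Dirichlet(10/3, 13, 5/2, 9/5, 7)

45/679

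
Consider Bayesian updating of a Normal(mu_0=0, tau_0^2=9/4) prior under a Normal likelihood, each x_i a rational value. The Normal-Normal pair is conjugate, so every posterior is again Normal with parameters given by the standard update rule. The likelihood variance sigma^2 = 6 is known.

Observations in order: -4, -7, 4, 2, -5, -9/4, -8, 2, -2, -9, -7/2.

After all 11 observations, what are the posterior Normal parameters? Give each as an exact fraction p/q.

mu_0=-393/164, tau_0^2=18/41

obs 1: x=-4 → posterior Normal(-12/11, 18/11)
obs 2: x=-7 → posterior Normal(-33/14, 9/7)
obs 3: x=4 → posterior Normal(-21/17, 18/17)
obs 4: x=2 → posterior Normal(-3/4, 9/10)
obs 5: x=-5 → posterior Normal(-30/23, 18/23)
obs 6: x=-9/4 → posterior Normal(-147/104, 9/13)
obs 7: x=-8 → posterior Normal(-243/116, 18/29)
obs 8: x=2 → posterior Normal(-219/128, 9/16)
obs 9: x=-2 → posterior Normal(-243/140, 18/35)
obs 10: x=-9 → posterior Normal(-351/152, 9/19)
obs 11: x=-7/2 → posterior Normal(-393/164, 18/41)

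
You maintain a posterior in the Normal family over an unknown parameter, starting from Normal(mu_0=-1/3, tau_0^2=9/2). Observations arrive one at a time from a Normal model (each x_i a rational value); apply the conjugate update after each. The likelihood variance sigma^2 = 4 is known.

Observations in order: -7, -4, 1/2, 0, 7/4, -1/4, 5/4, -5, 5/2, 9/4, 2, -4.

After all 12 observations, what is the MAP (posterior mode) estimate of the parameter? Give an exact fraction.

-139/174

obs 1: x=-7 → posterior Normal(-197/51, 36/17)
obs 2: x=-4 → posterior Normal(-305/78, 18/13)
obs 3: x=1/2 → posterior Normal(-583/210, 36/35)
obs 4: x=0 → posterior Normal(-53/24, 9/11)
obs 5: x=7/4 → posterior Normal(-977/636, 36/53)
obs 6: x=-1/4 → posterior Normal(-251/186, 18/31)
obs 7: x=5/4 → posterior Normal(-869/852, 36/71)
obs 8: x=-5 → posterior Normal(-1409/960, 9/20)
obs 9: x=5/2 → posterior Normal(-1139/1068, 36/89)
obs 10: x=9/4 → posterior Normal(-16/21, 18/49)
obs 11: x=2 → posterior Normal(-170/321, 36/107)
obs 12: x=-4 → posterior Normal(-139/174, 9/29)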